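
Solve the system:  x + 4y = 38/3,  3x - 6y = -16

x = 2/3, y = 3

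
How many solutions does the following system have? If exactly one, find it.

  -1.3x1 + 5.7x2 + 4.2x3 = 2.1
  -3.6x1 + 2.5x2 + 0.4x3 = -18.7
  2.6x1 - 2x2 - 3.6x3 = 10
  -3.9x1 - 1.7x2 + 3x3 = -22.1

x1 = 6, x2 = 1, x3 = 1

Row-reduce the augmented matrix:
R1 ← R1 / (-13/10).
R2 ← R2 + 18/5·R1.
R3 ← R3 − 13/5·R1.
R4 ← R4 + 39/10·R1.
R2 ← R2 / (-1727/130).
R1 ← R1 + 57/13·R2.
R3 ← R3 − 47/5·R2.
R4 ← R4 + 94/5·R2.
R3 ← R3 / (-27172/8635).
R1 ← R1 − 822/1727·R3.
R2 ← R2 − 1460/1727·R3.
R4 ← R4 − 54344/8635·R3.
R4 reduces to 0 = 0, so the extra equation is consistent.
Reading off the reduced rows gives x1 = 6, x2 = 1, x3 = 1.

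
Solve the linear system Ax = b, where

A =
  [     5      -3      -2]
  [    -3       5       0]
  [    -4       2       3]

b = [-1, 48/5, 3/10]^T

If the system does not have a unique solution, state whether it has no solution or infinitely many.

Row-reduce the augmented matrix:
R1 ← R1 / (5).
R2 ← R2 + 3·R1.
R3 ← R3 + 4·R1.
R2 ← R2 / (16/5).
R1 ← R1 + 3/5·R2.
R3 ← R3 + 2/5·R2.
R3 ← R3 / (5/4).
R1 ← R1 + 5/8·R3.
R2 ← R2 + 3/8·R3.
Reading off the reduced rows gives x_1 = 9/5, x_2 = 3, x_3 = 1/2.

x_1 = 9/5, x_2 = 3, x_3 = 1/2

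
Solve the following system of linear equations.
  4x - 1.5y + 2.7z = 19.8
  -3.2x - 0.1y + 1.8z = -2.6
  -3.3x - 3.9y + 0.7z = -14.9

Row-reduce the augmented matrix:
R1 ← R1 / (4).
R2 ← R2 + 16/5·R1.
R3 ← R3 + 33/10·R1.
R2 ← R2 / (-13/10).
R1 ← R1 + 3/8·R2.
R3 ← R3 + 411/80·R2.
R3 ← R3 / (-13231/1040).
R1 ← R1 + 243/520·R3.
R2 ← R2 + 198/65·R3.
Reading off the reduced rows gives x = 3, y = 2, z = 4.

x = 3, y = 2, z = 4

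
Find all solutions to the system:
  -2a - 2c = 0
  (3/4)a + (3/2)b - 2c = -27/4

infinitely many solutions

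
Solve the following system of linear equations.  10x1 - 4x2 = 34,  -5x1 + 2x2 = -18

no solution

Row-reduce:
R1 ← R1 / (10).
R2 ← R2 + 5·R1.
Row 2 reduces to 0 = -1, a contradiction. The system is inconsistent.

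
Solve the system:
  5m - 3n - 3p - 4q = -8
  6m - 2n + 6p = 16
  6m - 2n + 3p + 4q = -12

Row-reduce:
R1 ← R1 / (5).
R2 ← R2 − 6·R1.
R3 ← R3 − 6·R1.
R2 ← R2 / (8/5).
R1 ← R1 + 3/5·R2.
R3 ← R3 − 8/5·R2.
R3 ← R3 / (-3).
R1 ← R1 − 3·R3.
R2 ← R2 − 6·R3.
Rank is 3 with 4 unknowns, leaving q free.

infinitely many solutions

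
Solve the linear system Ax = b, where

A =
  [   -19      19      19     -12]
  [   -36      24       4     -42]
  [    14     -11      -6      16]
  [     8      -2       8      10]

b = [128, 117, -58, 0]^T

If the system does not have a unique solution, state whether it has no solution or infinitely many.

Row-reduce:
R1 ← R1 / (-19).
R2 ← R2 + 36·R1.
R3 ← R3 − 14·R1.
R4 ← R4 − 8·R1.
R2 ← R2 / (-12).
R1 ← R1 + 1·R2.
R3 ← R3 − 3·R2.
R4 ← R4 − 6·R2.
R3 ← R3 / (89/38).
R1 ← R1 − 85/38·R3.
R2 ← R2 − 61/38·R3.
R4 ← R4 + 89/19·R3.
Row 4 reduces to 0 = 1, a contradiction. The system is inconsistent.

no solution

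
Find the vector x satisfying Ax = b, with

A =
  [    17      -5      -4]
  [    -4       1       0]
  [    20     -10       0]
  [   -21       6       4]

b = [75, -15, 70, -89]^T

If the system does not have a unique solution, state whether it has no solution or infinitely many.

no solution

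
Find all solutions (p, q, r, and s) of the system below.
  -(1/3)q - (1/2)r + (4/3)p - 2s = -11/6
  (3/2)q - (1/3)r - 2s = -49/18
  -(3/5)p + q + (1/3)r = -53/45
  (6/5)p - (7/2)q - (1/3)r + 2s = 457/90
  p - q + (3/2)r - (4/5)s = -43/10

Row-reduce the augmented matrix:
R1 ← R1 / (4/3).
R3 ← R3 + 3/5·R1.
R4 ← R4 − 6/5·R1.
R5 ← R5 − 1·R1.
R2 ← R2 / (3/2).
R1 ← R1 + 1/4·R2.
R3 ← R3 − 17/20·R2.
R4 ← R4 + 16/5·R2.
R5 ← R5 + 3/4·R2.
R3 ← R3 / (107/360).
R1 ← R1 + 31/72·R3.
R2 ← R2 + 2/9·R3.
R4 ← R4 + 107/180·R3.
R5 ← R5 − 41/24·R3.
Swap R4 and R5.
R4 ← R4 / (-878/535).
R1 ← R1 + 160/107·R4.
R2 ← R2 + 124/107·R4.
R3 ← R3 − 84/107·R4.
R5 reduces to 0 = 0, so the extra equation is consistent.
Reading off the reduced rows gives p = -1, q = -1, r = -7/3, s = 1.

p = -1, q = -1, r = -7/3, s = 1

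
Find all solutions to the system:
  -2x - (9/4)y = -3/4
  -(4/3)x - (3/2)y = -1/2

infinitely many solutions

Row-reduce:
R1 ← R1 / (-2).
R2 ← R2 + 4/3·R1.
Rank is 1 with 2 unknowns, leaving y free.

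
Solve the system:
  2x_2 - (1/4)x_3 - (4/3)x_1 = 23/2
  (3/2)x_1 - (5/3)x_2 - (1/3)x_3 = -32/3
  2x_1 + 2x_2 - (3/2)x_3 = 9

x_1 = 0, x_2 = 6, x_3 = 2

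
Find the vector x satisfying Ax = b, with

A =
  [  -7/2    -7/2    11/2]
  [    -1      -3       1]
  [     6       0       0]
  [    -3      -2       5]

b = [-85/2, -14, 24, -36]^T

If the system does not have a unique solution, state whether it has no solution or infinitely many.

no solution

Row-reduce:
R1 ← R1 / (-7/2).
R2 ← R2 + 1·R1.
R3 ← R3 − 6·R1.
R4 ← R4 + 3·R1.
R2 ← R2 / (-2).
R1 ← R1 − 1·R2.
R3 ← R3 + 6·R2.
R4 ← R4 − 1·R2.
R3 ← R3 / (78/7).
R1 ← R1 + 13/7·R3.
R2 ← R2 − 2/7·R3.
Row 4 reduces to 0 = -1/2, a contradiction. The system is inconsistent.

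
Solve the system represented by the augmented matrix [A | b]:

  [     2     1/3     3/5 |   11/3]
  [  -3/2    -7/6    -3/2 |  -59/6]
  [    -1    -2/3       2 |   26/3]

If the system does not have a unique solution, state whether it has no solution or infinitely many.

Row-reduce the augmented matrix:
R1 ← R1 / (2).
R2 ← R2 + 3/2·R1.
R3 ← R3 + 1·R1.
R2 ← R2 / (-11/12).
R1 ← R1 − 1/6·R2.
R3 ← R3 + 1/2·R2.
R3 ← R3 / (158/55).
R1 ← R1 − 6/55·R3.
R2 ← R2 − 63/55·R3.
Reading off the reduced rows gives x_1 = 0, x_2 = 2, x_3 = 5.

x_1 = 0, x_2 = 2, x_3 = 5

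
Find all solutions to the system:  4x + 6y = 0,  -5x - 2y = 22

x = -6, y = 4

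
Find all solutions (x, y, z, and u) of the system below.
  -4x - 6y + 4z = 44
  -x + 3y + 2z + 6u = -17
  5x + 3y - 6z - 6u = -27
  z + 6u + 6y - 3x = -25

Row-reduce:
R1 ← R1 / (-4).
R2 ← R2 + 1·R1.
R3 ← R3 − 5·R1.
R4 ← R4 + 3·R1.
R2 ← R2 / (9/2).
R1 ← R1 − 3/2·R2.
R3 ← R3 + 9/2·R2.
R4 ← R4 − 21/2·R2.
Swap R3 and R4.
R3 ← R3 / (-13/3).
R1 ← R1 + 4/3·R3.
R2 ← R2 − 2/9·R3.
Rank is 3 with 4 unknowns, leaving u free.

infinitely many solutions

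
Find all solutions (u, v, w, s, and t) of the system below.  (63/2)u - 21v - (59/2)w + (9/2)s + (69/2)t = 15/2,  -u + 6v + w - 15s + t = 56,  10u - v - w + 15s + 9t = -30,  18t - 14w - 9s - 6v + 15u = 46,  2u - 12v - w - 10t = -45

no solution

Row-reduce:
R1 ← R1 / (63/2).
R2 ← R2 + 1·R1.
R3 ← R3 − 10·R1.
R4 ← R4 − 15·R1.
R5 ← R5 − 2·R1.
R2 ← R2 / (16/3).
R1 ← R1 + 2/3·R2.
R3 ← R3 − 17/3·R2.
R4 ← R4 − 4·R2.
R5 ← R5 + 32/3·R2.
R3 ← R3 / (697/84).
R1 ← R1 + 13/14·R3.
R2 ← R2 − 1/84·R3.
R5 ← R5 − 1·R3.
Swap R4 and R5.
R4 ← R4 / (-23376/697).
R1 ← R1 − 1095/697·R4.
R2 ← R2 + 1971/697·R4.
R3 ← R3 − 2466/697·R4.
Row 5 reduces to 0 = 1/4, a contradiction. The system is inconsistent.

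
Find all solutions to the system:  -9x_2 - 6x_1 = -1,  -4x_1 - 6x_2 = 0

no solution

Row-reduce:
R1 ← R1 / (-6).
R2 ← R2 + 4·R1.
Row 2 reduces to 0 = 2/3, a contradiction. The system is inconsistent.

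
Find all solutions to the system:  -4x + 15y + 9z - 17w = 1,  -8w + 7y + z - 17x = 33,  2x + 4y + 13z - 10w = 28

infinitely many solutions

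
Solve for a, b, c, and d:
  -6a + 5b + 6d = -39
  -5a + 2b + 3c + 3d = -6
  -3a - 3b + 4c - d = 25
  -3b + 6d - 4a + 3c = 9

a = 3, b = -3, c = 6, d = -1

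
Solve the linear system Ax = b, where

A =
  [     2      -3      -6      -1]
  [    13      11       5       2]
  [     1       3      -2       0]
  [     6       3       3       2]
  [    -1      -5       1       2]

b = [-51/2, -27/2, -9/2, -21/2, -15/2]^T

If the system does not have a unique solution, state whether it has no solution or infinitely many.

x_1 = -3, x_2 = 3/2, x_3 = 3, x_4 = -3

Row-reduce the augmented matrix:
R1 ← R1 / (2).
R2 ← R2 − 13·R1.
R3 ← R3 − 1·R1.
R4 ← R4 − 6·R1.
R5 ← R5 + 1·R1.
R2 ← R2 / (61/2).
R1 ← R1 + 3/2·R2.
R3 ← R3 − 9/2·R2.
R4 ← R4 − 12·R2.
R5 ← R5 + 13/2·R2.
R3 ← R3 / (-335/61).
R1 ← R1 + 51/61·R3.
R2 ← R2 − 88/61·R3.
R4 ← R4 − 225/61·R3.
R5 ← R5 − 450/61·R3.
R4 ← R4 / (77/67).
R1 ← R1 − 11/335·R4.
R2 ← R2 − 27/335·R4.
R3 ← R3 − 46/335·R4.
R5 ← R5 − 154/67·R4.
R5 reduces to 0 = 0, so the extra equation is consistent.
Reading off the reduced rows gives x_1 = -3, x_2 = 3/2, x_3 = 3, x_4 = -3.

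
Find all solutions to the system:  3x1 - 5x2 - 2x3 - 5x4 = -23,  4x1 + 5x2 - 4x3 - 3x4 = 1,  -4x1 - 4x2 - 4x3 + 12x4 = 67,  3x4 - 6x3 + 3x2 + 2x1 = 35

no solution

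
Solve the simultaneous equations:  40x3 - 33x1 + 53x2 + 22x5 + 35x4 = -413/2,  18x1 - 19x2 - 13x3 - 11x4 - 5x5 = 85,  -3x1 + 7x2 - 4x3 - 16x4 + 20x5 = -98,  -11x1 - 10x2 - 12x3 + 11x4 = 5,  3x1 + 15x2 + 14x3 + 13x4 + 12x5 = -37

Row-reduce:
R1 ← R1 / (-33).
R2 ← R2 − 18·R1.
R3 ← R3 + 3·R1.
R4 ← R4 + 11·R1.
R5 ← R5 − 3·R1.
R2 ← R2 / (109/11).
R1 ← R1 + 53/33·R2.
R3 ← R3 − 24/11·R2.
R4 ← R4 + 83/3·R2.
R5 ← R5 − 218/11·R2.
R3 ← R3 / (-1044/109).
R1 ← R1 − 71/327·R3.
R2 ← R2 − 97/109·R3.
R4 ← R4 + 233/327·R3.
R4 ← R4 / (73549/3132).
R1 ← R1 + 703/3132·R4.
R2 ← R2 + 1181/1044·R4.
R3 ← R3 − 2285/1044·R4.
Row 5 reduces to 0 = -1/2, a contradiction. The system is inconsistent.

no solution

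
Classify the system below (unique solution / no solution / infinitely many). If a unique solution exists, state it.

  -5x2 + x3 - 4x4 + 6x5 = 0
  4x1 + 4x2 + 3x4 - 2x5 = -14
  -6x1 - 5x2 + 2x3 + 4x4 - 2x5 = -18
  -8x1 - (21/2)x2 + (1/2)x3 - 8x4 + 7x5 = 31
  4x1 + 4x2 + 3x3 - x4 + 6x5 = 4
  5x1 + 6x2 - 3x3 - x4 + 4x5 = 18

Row-reduce:
Swap R1 and R2.
R1 ← R1 / (4).
R3 ← R3 + 6·R1.
R4 ← R4 + 8·R1.
R5 ← R5 − 4·R1.
R6 ← R6 − 5·R1.
R2 ← R2 / (-5).
R1 ← R1 − 1·R2.
R3 ← R3 − 1·R2.
R4 ← R4 + 5/2·R2.
R6 ← R6 − 1·R2.
R3 ← R3 / (11/5).
R1 ← R1 − 1/5·R3.
R2 ← R2 + 1/5·R3.
R5 ← R5 − 3·R3.
R6 ← R6 + 14/5·R3.
Swap R4 and R5.
R4 ← R4 / (-29/2).
R1 ← R1 + 3/4·R4.
R2 ← R2 − 3/2·R4.
R3 ← R3 − 7/2·R4.
R6 ← R6 − 17/4·R4.
Swap R5 and R6.
R5 ← R5 / (74/11).
R1 ← R1 − 4/11·R5.
R2 ← R2 + 2/11·R5.
R3 ← R3 − 16/11·R5.
R4 ← R4 + 10/11·R5.
Row 6 reduces to 0 = 3, a contradiction. The system is inconsistent.

no solution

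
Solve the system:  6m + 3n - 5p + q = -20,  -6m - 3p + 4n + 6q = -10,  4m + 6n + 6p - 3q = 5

infinitely many solutions

Row-reduce:
R1 ← R1 / (6).
R2 ← R2 + 6·R1.
R3 ← R3 − 4·R1.
R2 ← R2 / (7).
R1 ← R1 − 1/2·R2.
R3 ← R3 − 4·R2.
R3 ← R3 / (292/21).
R1 ← R1 + 11/42·R3.
R2 ← R2 + 8/7·R3.
Rank is 3 with 4 unknowns, leaving q free.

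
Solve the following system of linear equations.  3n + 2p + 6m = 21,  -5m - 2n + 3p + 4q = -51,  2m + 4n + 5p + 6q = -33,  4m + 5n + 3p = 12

Row-reduce the augmented matrix:
R1 ← R1 / (6).
R2 ← R2 + 5·R1.
R3 ← R3 − 2·R1.
R4 ← R4 − 4·R1.
R2 ← R2 / (1/2).
R1 ← R1 − 1/2·R2.
R3 ← R3 − 3·R2.
R4 ← R4 − 3·R2.
R3 ← R3 / (-71/3).
R1 ← R1 + 13/3·R3.
R2 ← R2 − 28/3·R3.
R4 ← R4 + 79/3·R3.
R4 ← R4 / (-282/71).
R1 ← R1 + 50/71·R4.
R2 ← R2 − 64/71·R4.
R3 ← R3 − 54/71·R4.
Reading off the reduced rows gives m = 4, n = 1, p = -3, q = -5.

m = 4, n = 1, p = -3, q = -5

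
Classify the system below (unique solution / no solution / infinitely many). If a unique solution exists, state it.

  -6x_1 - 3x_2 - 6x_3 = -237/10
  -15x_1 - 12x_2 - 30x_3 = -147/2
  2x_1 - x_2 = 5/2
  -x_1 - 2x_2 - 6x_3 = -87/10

x_1 = 5/2, x_2 = 5/2, x_3 = 1/5

Row-reduce the augmented matrix:
R1 ← R1 / (-6).
R2 ← R2 + 15·R1.
R3 ← R3 − 2·R1.
R4 ← R4 + 1·R1.
R2 ← R2 / (-9/2).
R1 ← R1 − 1/2·R2.
R3 ← R3 + 2·R2.
R4 ← R4 + 3/2·R2.
R3 ← R3 / (14/3).
R1 ← R1 + 2/3·R3.
R2 ← R2 − 10/3·R3.
R4 reduces to 0 = 0, so the extra equation is consistent.
Reading off the reduced rows gives x_1 = 5/2, x_2 = 5/2, x_3 = 1/5.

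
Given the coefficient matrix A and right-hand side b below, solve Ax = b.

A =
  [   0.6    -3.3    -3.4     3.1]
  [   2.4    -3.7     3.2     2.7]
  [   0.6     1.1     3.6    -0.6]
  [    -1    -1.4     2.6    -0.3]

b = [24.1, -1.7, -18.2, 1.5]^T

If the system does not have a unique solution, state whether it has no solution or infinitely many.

x_1 = -4, x_2 = -4, x_3 = -3, x_4 = 1

Row-reduce the augmented matrix:
R1 ← R1 / (3/5).
R2 ← R2 − 12/5·R1.
R3 ← R3 − 3/5·R1.
R4 ← R4 + 1·R1.
R2 ← R2 / (19/2).
R1 ← R1 + 11/2·R2.
R3 ← R3 − 22/5·R2.
R4 ← R4 + 69/10·R2.
R3 ← R3 / (-371/475).
R1 ← R1 − 1157/285·R3.
R2 ← R2 − 168/95·R3.
R4 ← R4 − 13018/1425·R3.
R4 ← R4 / (78937/11130).
R1 ← R1 − 8171/2226·R4.
R2 ← R2 − 41/53·R4.
R3 ← R3 + 753/742·R4.
Reading off the reduced rows gives x_1 = -4, x_2 = -4, x_3 = -3, x_4 = 1.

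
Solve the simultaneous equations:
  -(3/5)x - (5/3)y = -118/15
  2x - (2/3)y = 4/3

x = 2, y = 4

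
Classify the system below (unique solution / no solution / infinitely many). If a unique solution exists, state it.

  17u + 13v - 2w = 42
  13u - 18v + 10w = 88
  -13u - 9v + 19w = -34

u = 4, v = -2, w = 0

Row-reduce the augmented matrix:
R1 ← R1 / (17).
R2 ← R2 − 13·R1.
R3 ← R3 + 13·R1.
R2 ← R2 / (-475/17).
R1 ← R1 − 13/17·R2.
R3 ← R3 − 16/17·R2.
R3 ← R3 / (8483/475).
R1 ← R1 − 94/475·R3.
R2 ← R2 + 196/475·R3.
Reading off the reduced rows gives u = 4, v = -2, w = 0.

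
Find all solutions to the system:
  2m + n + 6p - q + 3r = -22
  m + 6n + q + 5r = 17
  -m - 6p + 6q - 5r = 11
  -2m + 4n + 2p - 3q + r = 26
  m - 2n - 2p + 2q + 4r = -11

m = -5, n = 4, p = -3, q = -2, r = 0

Row-reduce the augmented matrix:
R1 ← R1 / (2).
R2 ← R2 − 1·R1.
R3 ← R3 + 1·R1.
R4 ← R4 + 2·R1.
R5 ← R5 − 1·R1.
R2 ← R2 / (11/2).
R1 ← R1 − 1/2·R2.
R3 ← R3 − 1/2·R2.
R4 ← R4 − 5·R2.
R5 ← R5 + 5/2·R2.
R3 ← R3 / (-30/11).
R1 ← R1 − 36/11·R3.
R2 ← R2 + 6/11·R3.
R4 ← R4 − 118/11·R3.
R5 ← R5 + 70/11·R3.
R4 ← R4 / (236/15).
R1 ← R1 − 29/5·R4.
R2 ← R2 + 4/5·R4.
R3 ← R3 + 59/30·R4.
R5 ← R5 + 28/3·R4.
R5 ← R5 / (270/59).
R1 ← R1 − 433/236·R5.
R2 ← R2 − 40/59·R5.
R3 ← R3 + 3/8·R5.
R4 ← R4 + 213/236·R5.
Reading off the reduced rows gives m = -5, n = 4, p = -3, q = -2, r = 0.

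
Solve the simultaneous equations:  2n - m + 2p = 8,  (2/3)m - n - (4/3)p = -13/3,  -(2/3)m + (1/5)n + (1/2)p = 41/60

m = 1, n = 3, p = 3/2

Row-reduce the augmented matrix:
R1 ← R1 / (-1).
R2 ← R2 − 2/3·R1.
R3 ← R3 + 2/3·R1.
R2 ← R2 / (1/3).
R1 ← R1 + 2·R2.
R3 ← R3 + 17/15·R2.
R3 ← R3 / (-5/6).
R1 ← R1 + 2·R3.
Reading off the reduced rows gives m = 1, n = 3, p = 3/2.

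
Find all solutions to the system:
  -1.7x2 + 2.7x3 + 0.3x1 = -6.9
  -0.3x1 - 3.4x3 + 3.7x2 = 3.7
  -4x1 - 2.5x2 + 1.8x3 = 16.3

x1 = -4, x2 = -3, x3 = -4

Row-reduce the augmented matrix:
R1 ← R1 / (3/10).
R2 ← R2 + 3/10·R1.
R3 ← R3 + 4·R1.
R2 ← R2 / (2).
R1 ← R1 + 17/3·R2.
R3 ← R3 + 151/6·R2.
R3 ← R3 / (3479/120).
R1 ← R1 − 421/60·R3.
R2 ← R2 + 7/20·R3.
Reading off the reduced rows gives x1 = -4, x2 = -3, x3 = -4.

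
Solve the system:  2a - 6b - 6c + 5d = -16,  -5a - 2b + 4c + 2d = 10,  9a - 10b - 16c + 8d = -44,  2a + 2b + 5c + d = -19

no solution

Row-reduce:
R1 ← R1 / (2).
R2 ← R2 + 5·R1.
R3 ← R3 − 9·R1.
R4 ← R4 − 2·R1.
R2 ← R2 / (-17).
R1 ← R1 + 3·R2.
R3 ← R3 − 17·R2.
R4 ← R4 − 8·R2.
Swap R3 and R4.
R3 ← R3 / (99/17).
R1 ← R1 + 18/17·R3.
R2 ← R2 − 11/17·R3.
Row 4 reduces to 0 = -2, a contradiction. The system is inconsistent.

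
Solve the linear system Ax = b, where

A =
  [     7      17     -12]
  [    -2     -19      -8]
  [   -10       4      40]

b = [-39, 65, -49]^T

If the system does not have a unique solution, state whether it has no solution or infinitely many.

no solution

Row-reduce:
R1 ← R1 / (7).
R2 ← R2 + 2·R1.
R3 ← R3 + 10·R1.
R2 ← R2 / (-99/7).
R1 ← R1 − 17/7·R2.
R3 ← R3 − 198/7·R2.
Row 3 reduces to 0 = 3, a contradiction. The system is inconsistent.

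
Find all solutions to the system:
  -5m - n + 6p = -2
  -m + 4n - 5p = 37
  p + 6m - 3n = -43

Row-reduce the augmented matrix:
R1 ← R1 / (-5).
R2 ← R2 + 1·R1.
R3 ← R3 − 6·R1.
R2 ← R2 / (21/5).
R1 ← R1 − 1/5·R2.
R3 ← R3 + 21/5·R2.
R3 ← R3 / (2).
R1 ← R1 + 19/21·R3.
R2 ← R2 + 31/21·R3.
Reading off the reduced rows gives m = -5, n = 3, p = -4.

m = -5, n = 3, p = -4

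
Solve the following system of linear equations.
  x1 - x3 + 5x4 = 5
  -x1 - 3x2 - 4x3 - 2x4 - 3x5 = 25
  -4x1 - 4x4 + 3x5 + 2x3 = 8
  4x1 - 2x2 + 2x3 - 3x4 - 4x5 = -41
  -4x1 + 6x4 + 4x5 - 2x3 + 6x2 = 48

Row-reduce the augmented matrix:
R2 ← R2 + 1·R1.
R3 ← R3 + 4·R1.
R4 ← R4 − 4·R1.
R5 ← R5 + 4·R1.
R2 ← R2 / (-3).
R4 ← R4 + 2·R2.
R5 ← R5 − 6·R2.
R3 ← R3 / (-2).
R1 ← R1 + 1·R3.
R2 ← R2 − 5/3·R3.
R4 ← R4 − 28/3·R3.
R5 ← R5 + 16·R3.
R4 ← R4 / (149/3).
R1 ← R1 + 3·R4.
R2 ← R2 − 37/3·R4.
R3 ← R3 + 8·R4.
R5 ← R5 + 96·R4.
R5 ← R5 / (-418/149).
R1 ← R1 + 231/298·R5.
R2 ← R2 − 155/298·R5.
R3 ← R3 − 129/298·R5.
R4 ← R4 − 36/149·R5.
Reading off the reduced rows gives x1 = -6, x2 = 1, x3 = -6, x4 = 1, x5 = 0.

x1 = -6, x2 = 1, x3 = -6, x4 = 1, x5 = 0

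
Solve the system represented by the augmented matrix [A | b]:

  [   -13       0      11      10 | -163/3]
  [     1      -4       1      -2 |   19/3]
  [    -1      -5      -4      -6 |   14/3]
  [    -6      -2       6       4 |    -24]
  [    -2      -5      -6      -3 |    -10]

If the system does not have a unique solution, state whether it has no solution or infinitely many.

x_1 = 3, x_2 = 1, x_3 = 4/3, x_4 = -3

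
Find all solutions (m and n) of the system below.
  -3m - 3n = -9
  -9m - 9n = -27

infinitely many solutions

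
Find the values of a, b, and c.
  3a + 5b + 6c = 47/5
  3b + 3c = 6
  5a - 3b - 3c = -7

a = -1/5, b = 2, c = 0

Row-reduce the augmented matrix:
R1 ← R1 / (3).
R3 ← R3 − 5·R1.
R2 ← R2 / (3).
R1 ← R1 − 5/3·R2.
R3 ← R3 + 34/3·R2.
R3 ← R3 / (-5/3).
R1 ← R1 − 1/3·R3.
R2 ← R2 − 1·R3.
Reading off the reduced rows gives a = -1/5, b = 2, c = 0.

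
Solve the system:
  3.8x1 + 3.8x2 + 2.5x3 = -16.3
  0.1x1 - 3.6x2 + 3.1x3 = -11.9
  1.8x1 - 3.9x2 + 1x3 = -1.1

Row-reduce the augmented matrix:
R1 ← R1 / (19/5).
R2 ← R2 − 1/10·R1.
R3 ← R3 − 9/5·R1.
R2 ← R2 / (-37/10).
R1 ← R1 − 1·R2.
R3 ← R3 + 57/10·R2.
R3 ← R3 / (-68311/14060).
R1 ← R1 − 1039/703·R3.
R2 ← R2 + 1153/1406·R3.
Reading off the reduced rows gives x1 = 0, x2 = -1, x3 = -5.

x1 = 0, x2 = -1, x3 = -5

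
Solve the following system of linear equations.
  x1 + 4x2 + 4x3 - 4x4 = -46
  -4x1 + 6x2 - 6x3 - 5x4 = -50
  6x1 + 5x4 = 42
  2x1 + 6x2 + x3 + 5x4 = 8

Row-reduce the augmented matrix:
R2 ← R2 + 4·R1.
R3 ← R3 − 6·R1.
R4 ← R4 − 2·R1.
R2 ← R2 / (22).
R1 ← R1 − 4·R2.
R3 ← R3 + 24·R2.
R4 ← R4 + 2·R2.
R3 ← R3 / (-144/11).
R1 ← R1 − 24/11·R3.
R2 ← R2 − 5/11·R3.
R4 ← R4 + 67/11·R3.
R4 ← R4 / (1189/144).
R1 ← R1 − 5/6·R4.
R2 ← R2 + 107/144·R4.
R3 ← R3 + 67/144·R4.
Reading off the reduced rows gives x1 = 2, x2 = -4, x3 = -2, x4 = 6.

x1 = 2, x2 = -4, x3 = -2, x4 = 6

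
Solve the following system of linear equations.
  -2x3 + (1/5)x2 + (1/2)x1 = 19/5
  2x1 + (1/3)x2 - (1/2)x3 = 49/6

infinitely many solutions

Row-reduce:
R1 ← R1 / (1/2).
R2 ← R2 − 2·R1.
R2 ← R2 / (-7/15).
R1 ← R1 − 2/5·R2.
Rank is 2 with 3 unknowns, leaving x3 free.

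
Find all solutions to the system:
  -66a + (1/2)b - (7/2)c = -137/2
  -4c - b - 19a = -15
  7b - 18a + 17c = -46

no solution

Row-reduce:
R1 ← R1 / (-66).
R2 ← R2 + 19·R1.
R3 ← R3 + 18·R1.
R2 ← R2 / (-151/132).
R1 ← R1 + 1/132·R2.
R3 ← R3 − 151/22·R2.
Row 3 reduces to 0 = 1, a contradiction. The system is inconsistent.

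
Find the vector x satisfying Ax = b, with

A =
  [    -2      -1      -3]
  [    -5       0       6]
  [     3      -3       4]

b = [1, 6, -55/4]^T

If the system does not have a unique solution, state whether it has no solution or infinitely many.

Row-reduce the augmented matrix:
R1 ← R1 / (-2).
R2 ← R2 + 5·R1.
R3 ← R3 − 3·R1.
R2 ← R2 / (5/2).
R1 ← R1 − 1/2·R2.
R3 ← R3 + 9/2·R2.
R3 ← R3 / (119/5).
R1 ← R1 + 6/5·R3.
R2 ← R2 − 27/5·R3.
Reading off the reduced rows gives x_1 = -3/2, x_2 = 11/4, x_3 = -1/4.

x_1 = -3/2, x_2 = 11/4, x_3 = -1/4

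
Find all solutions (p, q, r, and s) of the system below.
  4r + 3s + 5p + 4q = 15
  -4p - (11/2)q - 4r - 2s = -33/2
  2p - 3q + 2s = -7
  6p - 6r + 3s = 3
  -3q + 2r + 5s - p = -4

no solution

Row-reduce:
R1 ← R1 / (5).
R2 ← R2 + 4·R1.
R3 ← R3 − 2·R1.
R4 ← R4 − 6·R1.
R5 ← R5 + 1·R1.
R2 ← R2 / (-23/10).
R1 ← R1 − 4/5·R2.
R3 ← R3 + 23/5·R2.
R4 ← R4 + 24/5·R2.
R5 ← R5 + 11/5·R2.
Swap R3 and R4.
R3 ← R3 / (-210/23).
R1 ← R1 − 12/23·R3.
R2 ← R2 − 8/23·R3.
R5 ← R5 − 82/23·R3.
Swap R4 and R5.
R4 ← R4 / (163/35).
R1 ← R1 − 23/35·R4.
R2 ← R2 + 8/35·R4.
R3 ← R3 − 11/70·R4.
Row 5 reduces to 0 = -4, a contradiction. The system is inconsistent.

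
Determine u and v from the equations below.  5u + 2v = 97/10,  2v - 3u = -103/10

Row-reduce the augmented matrix:
R1 ← R1 / (5).
R2 ← R2 + 3·R1.
R2 ← R2 / (16/5).
R1 ← R1 − 2/5·R2.
Reading off the reduced rows gives u = 5/2, v = -7/5.

u = 5/2, v = -7/5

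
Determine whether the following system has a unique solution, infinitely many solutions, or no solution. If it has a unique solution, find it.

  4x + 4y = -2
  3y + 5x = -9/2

x = -3/2, y = 1

Row-reduce the augmented matrix:
R1 ← R1 / (4).
R2 ← R2 − 5·R1.
R2 ← R2 / (-2).
R1 ← R1 − 1·R2.
Reading off the reduced rows gives x = -3/2, y = 1.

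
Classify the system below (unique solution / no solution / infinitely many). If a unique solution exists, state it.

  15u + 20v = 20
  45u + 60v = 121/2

Row-reduce:
R1 ← R1 / (15).
R2 ← R2 − 45·R1.
Row 2 reduces to 0 = 1/2, a contradiction. The system is inconsistent.

no solution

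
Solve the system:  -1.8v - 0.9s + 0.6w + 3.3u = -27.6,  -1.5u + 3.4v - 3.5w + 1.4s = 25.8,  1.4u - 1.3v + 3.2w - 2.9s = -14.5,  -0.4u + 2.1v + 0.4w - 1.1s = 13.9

u = -5, v = 6, w = 1, s = 1

Row-reduce the augmented matrix:
R1 ← R1 / (33/10).
R2 ← R2 + 3/2·R1.
R3 ← R3 − 7/5·R1.
R4 ← R4 + 2/5·R1.
R2 ← R2 / (142/55).
R1 ← R1 + 6/11·R2.
R3 ← R3 + 59/110·R2.
R4 ← R4 − 207/110·R2.
R3 ← R3 / (91/40).
R1 ← R1 + 1/2·R3.
R2 ← R2 + 5/4·R3.
R4 ← R4 − 113/40·R3.
R4 ← R4 / (30367/32305).
R1 ← R1 + 3693/6461·R4.
R2 ← R2 + 5729/6461·R4.
R3 ← R3 + 6567/6461·R4.
Reading off the reduced rows gives u = -5, v = 6, w = 1, s = 1.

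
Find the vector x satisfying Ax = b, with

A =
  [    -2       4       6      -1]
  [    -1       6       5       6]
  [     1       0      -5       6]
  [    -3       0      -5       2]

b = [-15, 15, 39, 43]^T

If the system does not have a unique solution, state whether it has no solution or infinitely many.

Row-reduce the augmented matrix:
R1 ← R1 / (-2).
R2 ← R2 + 1·R1.
R3 ← R3 − 1·R1.
R4 ← R4 + 3·R1.
R2 ← R2 / (4).
R1 ← R1 + 2·R2.
R3 ← R3 − 2·R2.
R4 ← R4 + 6·R2.
R3 ← R3 / (-3).
R1 ← R1 + 2·R3.
R2 ← R2 − 1/2·R3.
R4 ← R4 + 11·R3.
R4 ← R4 / (5).
R1 ← R1 − 9/4·R4.
R2 ← R2 − 2·R4.
R3 ← R3 + 3/4·R4.
Reading off the reduced rows gives x_1 = -6, x_2 = -1, x_3 = -3, x_4 = 5.

x_1 = -6, x_2 = -1, x_3 = -3, x_4 = 5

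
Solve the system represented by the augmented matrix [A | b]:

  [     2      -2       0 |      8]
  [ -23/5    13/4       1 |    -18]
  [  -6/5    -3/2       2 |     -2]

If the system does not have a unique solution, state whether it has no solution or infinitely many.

no solution

Row-reduce:
R1 ← R1 / (2).
R2 ← R2 + 23/5·R1.
R3 ← R3 + 6/5·R1.
R2 ← R2 / (-27/20).
R1 ← R1 + 1·R2.
R3 ← R3 + 27/10·R2.
Row 3 reduces to 0 = 2, a contradiction. The system is inconsistent.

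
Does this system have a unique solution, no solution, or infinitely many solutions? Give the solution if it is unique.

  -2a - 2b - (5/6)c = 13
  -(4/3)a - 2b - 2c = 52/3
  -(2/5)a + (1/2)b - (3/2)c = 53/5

a = -4, b = 0, c = -6

Row-reduce the augmented matrix:
R1 ← R1 / (-2).
R2 ← R2 + 4/3·R1.
R3 ← R3 + 2/5·R1.
R2 ← R2 / (-2/3).
R1 ← R1 − 1·R2.
R3 ← R3 − 9/10·R2.
R3 ← R3 / (-197/60).
R1 ← R1 + 7/4·R3.
R2 ← R2 − 13/6·R3.
Reading off the reduced rows gives a = -4, b = 0, c = -6.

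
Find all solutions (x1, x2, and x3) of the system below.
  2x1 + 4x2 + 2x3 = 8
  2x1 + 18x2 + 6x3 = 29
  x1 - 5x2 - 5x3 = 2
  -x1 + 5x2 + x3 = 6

no solution

Row-reduce:
R1 ← R1 / (2).
R2 ← R2 − 2·R1.
R3 ← R3 − 1·R1.
R4 ← R4 + 1·R1.
R2 ← R2 / (14).
R1 ← R1 − 2·R2.
R3 ← R3 + 7·R2.
R4 ← R4 − 7·R2.
R3 ← R3 / (-4).
R1 ← R1 − 3/7·R3.
R2 ← R2 − 2/7·R3.
Row 4 reduces to 0 = -1/2, a contradiction. The system is inconsistent.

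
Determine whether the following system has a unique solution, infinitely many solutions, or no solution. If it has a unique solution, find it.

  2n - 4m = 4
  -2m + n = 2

infinitely many solutions

Row-reduce:
R1 ← R1 / (-4).
R2 ← R2 + 2·R1.
Rank is 1 with 2 unknowns, leaving n free.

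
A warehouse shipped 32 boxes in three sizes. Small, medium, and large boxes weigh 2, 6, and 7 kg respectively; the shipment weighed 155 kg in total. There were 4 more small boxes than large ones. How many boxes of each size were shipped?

Let s = small boxes, m = medium boxes, l = large boxes.
  s + m + l = 32
  2s + 6m + 7l = 155
  s - l = 4
Row-reduce the augmented matrix:
R2 ← R2 − 2·R1.
R3 ← R3 − 1·R1.
R2 ← R2 / (4).
R1 ← R1 − 1·R2.
R3 ← R3 + 1·R2.
R3 ← R3 / (-3/4).
R1 ← R1 + 1/4·R3.
R2 ← R2 − 5/4·R3.
Reading off the reduced rows gives s = 11, m = 14, l = 7.

small boxes: 11, medium boxes: 14, large boxes: 7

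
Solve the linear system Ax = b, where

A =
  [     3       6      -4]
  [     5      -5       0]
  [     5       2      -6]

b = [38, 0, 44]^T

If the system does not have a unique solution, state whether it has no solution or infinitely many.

x_1 = 2, x_2 = 2, x_3 = -5

Row-reduce the augmented matrix:
R1 ← R1 / (3).
R2 ← R2 − 5·R1.
R3 ← R3 − 5·R1.
R2 ← R2 / (-15).
R1 ← R1 − 2·R2.
R3 ← R3 + 8·R2.
R3 ← R3 / (-26/9).
R1 ← R1 + 4/9·R3.
R2 ← R2 + 4/9·R3.
Reading off the reduced rows gives x_1 = 2, x_2 = 2, x_3 = -5.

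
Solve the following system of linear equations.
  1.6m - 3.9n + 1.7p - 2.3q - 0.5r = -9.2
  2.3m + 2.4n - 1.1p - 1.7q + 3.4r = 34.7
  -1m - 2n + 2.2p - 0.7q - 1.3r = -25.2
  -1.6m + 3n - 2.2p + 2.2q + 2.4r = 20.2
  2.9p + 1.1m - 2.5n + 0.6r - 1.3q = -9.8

Row-reduce the augmented matrix:
R1 ← R1 / (8/5).
R2 ← R2 − 23/10·R1.
R3 ← R3 + 1·R1.
R4 ← R4 + 8/5·R1.
R5 ← R5 − 11/10·R1.
R2 ← R2 / (1281/160).
R1 ← R1 + 39/16·R2.
R3 ← R3 + 71/16·R2.
R4 ← R4 + 9/10·R2.
R5 ← R5 − 29/160·R2.
R3 ← R3 / (396/305).
R1 ← R1 + 1/61·R3.
R2 ← R2 + 27/61·R3.
R4 ← R4 + 274/305·R3.
R5 ← R5 − 221/122·R3.
R4 ← R4 / (-32533/41580).
R1 ← R1 + 2291/2376·R4.
R2 ← R2 + 415/1848·R4.
R3 ← R3 + 15977/16632·R4.
R5 ← R5 − 330149/166320·R4.
R5 ← R5 / (4611211/650660).
R1 ← R1 + 164861/65066·R5.
R2 ← R2 + 4449/65066·R5.
R3 ← R3 + 192227/65066·R5.
R4 ← R4 + 117539/32533·R5.
Reading off the reduced rows gives m = 5, n = 1, p = -5, q = 1, r = 5.

m = 5, n = 1, p = -5, q = 1, r = 5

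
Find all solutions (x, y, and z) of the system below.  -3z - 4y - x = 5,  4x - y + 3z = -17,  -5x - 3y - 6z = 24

no solution

Row-reduce:
R1 ← R1 / (-1).
R2 ← R2 − 4·R1.
R3 ← R3 + 5·R1.
R2 ← R2 / (-17).
R1 ← R1 − 4·R2.
R3 ← R3 − 17·R2.
Row 3 reduces to 0 = 2, a contradiction. The system is inconsistent.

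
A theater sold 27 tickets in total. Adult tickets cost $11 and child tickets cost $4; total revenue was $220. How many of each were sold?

Let a = adult tickets, c = child tickets.
  a + c = 27
  11a + 4c = 220
Row-reduce the augmented matrix:
R2 ← R2 − 11·R1.
R2 ← R2 / (-7).
R1 ← R1 − 1·R2.
Reading off the reduced rows gives a = 16, c = 11.

adult tickets: 16, child tickets: 11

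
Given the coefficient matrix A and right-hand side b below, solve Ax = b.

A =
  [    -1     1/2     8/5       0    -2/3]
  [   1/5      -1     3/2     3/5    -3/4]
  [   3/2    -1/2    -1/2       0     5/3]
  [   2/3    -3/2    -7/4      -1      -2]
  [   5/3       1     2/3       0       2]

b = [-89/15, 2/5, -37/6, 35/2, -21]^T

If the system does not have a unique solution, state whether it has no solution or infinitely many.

Row-reduce the augmented matrix:
R1 ← R1 / (-1).
R2 ← R2 − 1/5·R1.
R3 ← R3 − 3/2·R1.
R4 ← R4 − 2/3·R1.
R5 ← R5 − 5/3·R1.
R2 ← R2 / (-9/10).
R1 ← R1 + 1/2·R2.
R3 ← R3 − 1/4·R2.
R4 ← R4 + 7/6·R2.
R5 ← R5 − 11/6·R2.
R3 ← R3 / (433/180).
R1 ← R1 + 47/18·R3.
R2 ← R2 + 91/45·R3.
R4 ← R4 + 1643/540·R3.
R5 ← R5 − 1901/270·R3.
R4 ← R4 / (-1357/866).
R1 ← R1 + 66/433·R4.
R2 ← R2 + 228/433·R4.
R3 ← R3 − 30/433·R4.
R5 ← R5 − 318/433·R4.
R5 ← R5 / (-443/177).
R1 ← R1 − 299/177·R5.
R2 ← R2 − 94/59·R5.
R3 ← R3 − 25/177·R5.
R4 ← R4 − 1039/2124·R5.
Reading off the reduced rows gives x_1 = -3, x_2 = -4, x_3 = -6, x_4 = 5, x_5 = -4.

x_1 = -3, x_2 = -4, x_3 = -6, x_4 = 5, x_5 = -4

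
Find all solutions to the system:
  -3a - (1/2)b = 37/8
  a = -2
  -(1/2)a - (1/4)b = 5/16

a = -2, b = 11/4

Row-reduce the augmented matrix:
R1 ← R1 / (-3).
R2 ← R2 − 1·R1.
R3 ← R3 + 1/2·R1.
R2 ← R2 / (-1/6).
R1 ← R1 − 1/6·R2.
R3 ← R3 + 1/6·R2.
R3 reduces to 0 = 0, so the extra equation is consistent.
Reading off the reduced rows gives a = -2, b = 11/4.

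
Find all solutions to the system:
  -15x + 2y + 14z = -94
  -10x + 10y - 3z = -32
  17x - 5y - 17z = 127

Row-reduce the augmented matrix:
R1 ← R1 / (-15).
R2 ← R2 + 10·R1.
R3 ← R3 − 17·R1.
R2 ← R2 / (26/3).
R1 ← R1 + 2/15·R2.
R3 ← R3 + 41/15·R2.
R3 ← R3 / (-653/130).
R1 ← R1 + 73/65·R3.
R2 ← R2 + 37/26·R3.
Reading off the reduced rows gives x = 0, y = -5, z = -6.

x = 0, y = -5, z = -6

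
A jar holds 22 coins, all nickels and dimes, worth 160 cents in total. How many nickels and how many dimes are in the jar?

Let n = nickels, d = dimes.
  n + d = 22
  5n + 10d = 160
Row-reduce the augmented matrix:
R2 ← R2 − 5·R1.
R2 ← R2 / (5).
R1 ← R1 − 1·R2.
Reading off the reduced rows gives n = 12, d = 10.

nickels: 12, dimes: 10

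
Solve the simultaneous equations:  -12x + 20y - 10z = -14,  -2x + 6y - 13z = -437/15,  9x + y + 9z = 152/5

Row-reduce the augmented matrix:
R1 ← R1 / (-12).
R2 ← R2 + 2·R1.
R3 ← R3 − 9·R1.
R2 ← R2 / (8/3).
R1 ← R1 + 5/3·R2.
R3 ← R3 − 16·R2.
R3 ← R3 / (139/2).
R1 ← R1 + 25/4·R3.
R2 ← R2 + 17/4·R3.
Reading off the reduced rows gives x = 2/3, y = 1, z = 13/5.

x = 2/3, y = 1, z = 13/5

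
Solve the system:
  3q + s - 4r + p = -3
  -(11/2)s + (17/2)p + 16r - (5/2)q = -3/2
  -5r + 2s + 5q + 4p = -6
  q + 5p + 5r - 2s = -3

infinitely many solutions

Row-reduce:
R2 ← R2 − 17/2·R1.
R3 ← R3 − 4·R1.
R4 ← R4 − 5·R1.
R2 ← R2 / (-28).
R1 ← R1 − 3·R2.
R3 ← R3 + 7·R2.
R4 ← R4 + 14·R2.
R3 ← R3 / (-3/2).
R1 ← R1 − 19/14·R3.
R2 ← R2 + 25/14·R3.
Rank is 3 with 4 unknowns, leaving s free.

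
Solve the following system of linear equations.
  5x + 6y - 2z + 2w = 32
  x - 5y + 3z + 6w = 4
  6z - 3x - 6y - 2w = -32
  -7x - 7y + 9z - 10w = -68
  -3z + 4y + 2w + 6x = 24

x = 0, y = 4, z = 0, w = 4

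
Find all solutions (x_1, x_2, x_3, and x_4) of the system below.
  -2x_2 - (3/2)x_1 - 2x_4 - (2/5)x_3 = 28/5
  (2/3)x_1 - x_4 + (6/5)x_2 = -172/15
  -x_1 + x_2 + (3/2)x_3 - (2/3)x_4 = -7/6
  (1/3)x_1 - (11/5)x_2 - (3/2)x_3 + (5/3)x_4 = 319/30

Row-reduce:
R1 ← R1 / (-3/2).
R2 ← R2 − 2/3·R1.
R3 ← R3 + 1·R1.
R4 ← R4 − 1/3·R1.
R2 ← R2 / (14/45).
R1 ← R1 − 4/3·R2.
R3 ← R3 − 7/3·R2.
R4 ← R4 + 119/45·R2.
R3 ← R3 / (31/10).
R1 ← R1 − 36/35·R3.
R2 ← R2 + 4/7·R3.
R4 ← R4 + 31/10·R3.
Row 4 reduces to 0 = -2, a contradiction. The system is inconsistent.

no solution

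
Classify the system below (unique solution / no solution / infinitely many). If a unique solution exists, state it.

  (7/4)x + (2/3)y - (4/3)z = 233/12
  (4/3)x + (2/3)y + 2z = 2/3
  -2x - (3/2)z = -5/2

Row-reduce the augmented matrix:
R1 ← R1 / (7/4).
R2 ← R2 − 4/3·R1.
R3 ← R3 + 2·R1.
R2 ← R2 / (10/63).
R1 ← R1 − 8/21·R2.
R3 ← R3 − 16/21·R2.
R3 ← R3 / (-35/2).
R1 ← R1 + 8·R3.
R2 ← R2 − 19·R3.
Reading off the reduced rows gives x = 5, y = 6, z = -5.

x = 5, y = 6, z = -5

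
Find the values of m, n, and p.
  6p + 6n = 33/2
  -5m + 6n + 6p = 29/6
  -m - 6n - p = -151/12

m = 7/3, n = 3/2, p = 5/4

Row-reduce the augmented matrix:
Swap R1 and R2.
R1 ← R1 / (-5).
R3 ← R3 + 1·R1.
R2 ← R2 / (6).
R1 ← R1 + 6/5·R2.
R3 ← R3 + 36/5·R2.
R3 ← R3 / (5).
R2 ← R2 − 1·R3.
Reading off the reduced rows gives m = 7/3, n = 3/2, p = 5/4.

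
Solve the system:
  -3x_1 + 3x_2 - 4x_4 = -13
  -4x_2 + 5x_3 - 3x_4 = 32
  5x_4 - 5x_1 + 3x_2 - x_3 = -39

Row-reduce:
R1 ← R1 / (-3).
R3 ← R3 + 5·R1.
R2 ← R2 / (-4).
R1 ← R1 + 1·R2.
R3 ← R3 + 2·R2.
R3 ← R3 / (-7/2).
R1 ← R1 + 5/4·R3.
R2 ← R2 + 5/4·R3.
Rank is 3 with 4 unknowns, leaving x_4 free.

infinitely many solutions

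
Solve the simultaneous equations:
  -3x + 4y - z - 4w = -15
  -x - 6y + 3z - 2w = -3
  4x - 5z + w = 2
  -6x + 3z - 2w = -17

Row-reduce the augmented matrix:
R1 ← R1 / (-3).
R2 ← R2 + 1·R1.
R3 ← R3 − 4·R1.
R4 ← R4 + 6·R1.
R2 ← R2 / (-22/3).
R1 ← R1 + 4/3·R2.
R3 ← R3 − 16/3·R2.
R4 ← R4 + 8·R2.
R3 ← R3 / (-43/11).
R1 ← R1 + 3/11·R3.
R2 ← R2 + 5/11·R3.
R4 ← R4 − 15/11·R3.
R4 ← R4 / (217/43).
R1 ← R1 − 77/43·R4.
R2 ← R2 − 28/43·R4.
R3 ← R3 − 53/43·R4.
Reading off the reduced rows gives x = 4, y = 1, z = 3, w = 1.

x = 4, y = 1, z = 3, w = 1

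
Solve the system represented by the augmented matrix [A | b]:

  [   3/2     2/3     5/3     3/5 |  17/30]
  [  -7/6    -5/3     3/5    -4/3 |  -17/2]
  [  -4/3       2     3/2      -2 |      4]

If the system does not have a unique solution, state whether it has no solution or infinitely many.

infinitely many solutions

Row-reduce:
R1 ← R1 / (3/2).
R2 ← R2 + 7/6·R1.
R3 ← R3 + 4/3·R1.
R2 ← R2 / (-31/27).
R1 ← R1 − 4/9·R2.
R3 ← R3 − 70/27·R2.
R3 ← R3 / (1351/186).
R1 ← R1 − 286/155·R3.
R2 ← R2 + 256/155·R3.
Rank is 3 with 4 unknowns, leaving x_4 free.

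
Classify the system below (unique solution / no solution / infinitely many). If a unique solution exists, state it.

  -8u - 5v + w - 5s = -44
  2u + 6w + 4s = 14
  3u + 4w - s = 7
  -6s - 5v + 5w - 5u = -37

infinitely many solutions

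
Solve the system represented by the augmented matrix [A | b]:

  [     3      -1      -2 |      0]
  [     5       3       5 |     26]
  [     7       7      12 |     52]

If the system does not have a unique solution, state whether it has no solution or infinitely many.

infinitely many solutions

Row-reduce:
R1 ← R1 / (3).
R2 ← R2 − 5·R1.
R3 ← R3 − 7·R1.
R2 ← R2 / (14/3).
R1 ← R1 + 1/3·R2.
R3 ← R3 − 28/3·R2.
Rank is 2 with 3 unknowns, leaving x_3 free.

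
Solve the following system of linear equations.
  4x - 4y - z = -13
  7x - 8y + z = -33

infinitely many solutions

Row-reduce:
R1 ← R1 / (4).
R2 ← R2 − 7·R1.
R2 ← R2 / (-1).
R1 ← R1 + 1·R2.
Rank is 2 with 3 unknowns, leaving z free.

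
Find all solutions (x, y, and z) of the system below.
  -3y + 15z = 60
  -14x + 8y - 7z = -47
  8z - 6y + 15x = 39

x = -1, y = -5, z = 3

Row-reduce the augmented matrix:
Swap R1 and R2.
R1 ← R1 / (-14).
R3 ← R3 − 15·R1.
R2 ← R2 / (-3).
R1 ← R1 + 4/7·R2.
R3 ← R3 − 18/7·R2.
R3 ← R3 / (187/14).
R1 ← R1 + 33/14·R3.
R2 ← R2 + 5·R3.
Reading off the reduced rows gives x = -1, y = -5, z = 3.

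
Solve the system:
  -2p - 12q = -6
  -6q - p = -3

infinitely many solutions

Row-reduce:
R1 ← R1 / (-2).
R2 ← R2 + 1·R1.
Rank is 1 with 2 unknowns, leaving q free.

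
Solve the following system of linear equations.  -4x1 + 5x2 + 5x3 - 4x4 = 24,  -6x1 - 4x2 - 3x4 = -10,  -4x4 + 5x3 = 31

infinitely many solutions

Row-reduce:
R1 ← R1 / (-4).
R2 ← R2 + 6·R1.
R2 ← R2 / (-23/2).
R1 ← R1 + 5/4·R2.
R3 ← R3 / (5).
R1 ← R1 + 10/23·R3.
R2 ← R2 − 15/23·R3.
Rank is 3 with 4 unknowns, leaving x4 free.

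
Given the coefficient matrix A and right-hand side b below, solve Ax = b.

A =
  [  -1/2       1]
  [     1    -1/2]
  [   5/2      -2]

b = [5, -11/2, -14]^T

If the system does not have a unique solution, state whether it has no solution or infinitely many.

no solution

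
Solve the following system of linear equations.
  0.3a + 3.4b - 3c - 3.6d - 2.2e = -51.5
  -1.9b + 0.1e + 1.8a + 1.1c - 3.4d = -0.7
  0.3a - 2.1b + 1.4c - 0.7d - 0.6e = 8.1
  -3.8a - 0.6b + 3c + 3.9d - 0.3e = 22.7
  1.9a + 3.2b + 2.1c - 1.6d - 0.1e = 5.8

a = 5, b = -2, c = 6, d = 6, e = 3

Row-reduce the augmented matrix:
R1 ← R1 / (3/10).
R2 ← R2 − 9/5·R1.
R3 ← R3 − 3/10·R1.
R4 ← R4 + 19/5·R1.
R5 ← R5 − 19/10·R1.
R2 ← R2 / (-223/10).
R1 ← R1 − 34/3·R2.
R3 ← R3 + 11/2·R2.
R4 ← R4 − 637/15·R2.
R5 ← R5 + 55/3·R2.
R3 ← R3 / (-693/2230).
R1 ← R1 + 196/669·R3.
R2 ← R2 + 191/223·R3.
R4 ← R4 − 4592/3345·R3.
R5 ← R5 − 36109/6690·R3.
R4 ← R4 / (-13919/990).
R1 ← R1 + 124/99·R4.
R2 ← R2 − 823/231·R4.
R3 ← R3 − 1181/231·R4.
R5 ← R5 + 148007/6930·R4.
R5 ← R5 / (-2084385/194866).
R1 ← R1 − 864/449·R5.
R2 ← R2 − 139747/97433·R5.
R3 ← R3 − 163244/97433·R5.
R4 ← R4 − 10159/13919·R5.
Reading off the reduced rows gives a = 5, b = -2, c = 6, d = 6, e = 3.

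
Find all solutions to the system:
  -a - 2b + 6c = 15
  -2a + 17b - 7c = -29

infinitely many solutions

Row-reduce:
R1 ← R1 / (-1).
R2 ← R2 + 2·R1.
R2 ← R2 / (21).
R1 ← R1 − 2·R2.
Rank is 2 with 3 unknowns, leaving c free.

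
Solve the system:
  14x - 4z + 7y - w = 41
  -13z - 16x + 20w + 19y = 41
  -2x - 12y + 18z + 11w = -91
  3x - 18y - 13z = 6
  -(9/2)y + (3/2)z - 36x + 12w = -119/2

no solution

Row-reduce:
R1 ← R1 / (14).
R2 ← R2 + 16·R1.
R3 ← R3 + 2·R1.
R4 ← R4 − 3·R1.
R5 ← R5 + 36·R1.
R2 ← R2 / (27).
R1 ← R1 − 1/2·R2.
R3 ← R3 + 11·R2.
R4 ← R4 + 39/2·R2.
R5 ← R5 − 27/2·R2.
R3 ← R3 / (647/63).
R1 ← R1 − 5/126·R3.
R2 ← R2 + 41/63·R3.
R4 ← R4 + 149/6·R3.
R4 ← R4 / (75911/1294).
R1 ← R1 + 637/1294·R4.
R2 ← R2 − 1212/647·R4.
R3 ← R3 − 1168/647·R4.
Row 5 reduces to 0 = 2, a contradiction. The system is inconsistent.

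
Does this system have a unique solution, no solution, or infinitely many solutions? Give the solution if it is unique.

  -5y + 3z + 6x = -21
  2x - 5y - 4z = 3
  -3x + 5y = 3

Row-reduce the augmented matrix:
R1 ← R1 / (6).
R2 ← R2 − 2·R1.
R3 ← R3 + 3·R1.
R2 ← R2 / (-10/3).
R1 ← R1 + 5/6·R2.
R3 ← R3 − 5/2·R2.
R3 ← R3 / (-9/4).
R1 ← R1 − 7/4·R3.
R2 ← R2 − 3/2·R3.
Reading off the reduced rows gives x = -6, y = -3, z = 0.

x = -6, y = -3, z = 0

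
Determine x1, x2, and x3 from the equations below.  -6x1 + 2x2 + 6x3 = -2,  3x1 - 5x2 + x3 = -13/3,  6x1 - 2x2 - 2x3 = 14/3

Row-reduce the augmented matrix:
R1 ← R1 / (-6).
R2 ← R2 − 3·R1.
R3 ← R3 − 6·R1.
R2 ← R2 / (-4).
R1 ← R1 + 1/3·R2.
R3 ← R3 / (4).
R1 ← R1 + 4/3·R3.
R2 ← R2 + 1·R3.
Reading off the reduced rows gives x1 = 5/3, x2 = 2, x3 = 2/3.

x1 = 5/3, x2 = 2, x3 = 2/3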